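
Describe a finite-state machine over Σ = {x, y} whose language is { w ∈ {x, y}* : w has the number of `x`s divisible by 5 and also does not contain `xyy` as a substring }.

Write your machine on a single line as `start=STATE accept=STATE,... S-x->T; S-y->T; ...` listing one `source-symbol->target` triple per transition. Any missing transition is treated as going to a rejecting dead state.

Run two small machines in parallel and take their product. The first has 5 states tracking the count of `x`s modulo 5; the second has 4 states tracking partial matches of the forbidden pattern `xyy`. A product state is a pair (one from each), accepting exactly when both do. Minimizing collapses redundant product states.
A 12-state machine:
          x    y  
>* q0     q1   q0 
   q1     q2   q3 
   q2     q4   q5 
   q3     q2   q6 
   q4     q7   q8 
   q5     q4   q6 
   q6     q6   q6 
   q7     q9  q10 
   q8     q7   q6 
 * q9     q1  q11 
   q10    q9   q6 
 * q11    q1   q6 
(> = start, * = accepting)

start=q0; accept=q0,q9,q11; q0-x->q1; q0-y->q0; q1-x->q2; q1-y->q3; q2-x->q4; q2-y->q5; q3-x->q2; q3-y->q6; q4-x->q7; q4-y->q8; q5-x->q4; q5-y->q6; q6-x->q6; q6-y->q6; q7-x->q9; q7-y->q10; q8-x->q7; q8-y->q6; q9-x->q1; q9-y->q11; q10-x->q9; q10-y->q6; q11-x->q1; q11-y->q6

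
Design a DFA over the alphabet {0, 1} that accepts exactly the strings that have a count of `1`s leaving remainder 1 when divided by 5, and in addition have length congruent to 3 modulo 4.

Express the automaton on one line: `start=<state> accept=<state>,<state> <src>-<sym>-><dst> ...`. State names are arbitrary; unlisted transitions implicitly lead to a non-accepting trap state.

start=q0 accept=q7 q0-0->q1 q0-1->q2 q1-0->q3 q1-1->q4 q2-0->q4 q2-1->q5 q3-0->q6 q3-1->q7 q4-0->q7 q4-1->q8 q5-0->q8 q5-1->q9 q6-0->q0 q6-1->q10 q7-0->q10 q7-1->q11 q8-0->q11 q8-1->q12 q9-0->q12 q9-1->q13 q10-0->q2 q10-1->q14 q11-0->q14 q11-1->q15 q12-0->q15 q12-1->q16 q13-0->q16 q13-1->q1 q14-0->q5 q14-1->q17 q15-0->q17 q15-1->q18 q16-0->q18 q16-1->q3 q17-0->q9 q17-1->q19 q18-0->q19 q18-1->q6 q19-0->q13 q19-1->q0

Build one automaton per condition and run them in lockstep. One (5 states) tracks the count of `1`s modulo 5; the other (4 states) tracks the input length modulo 4. Each combined state is a pair, one component from each; accept when both components accept.
20 states suffice.
          0    1  
>  q0     q1   q2 
   q1     q3   q4 
   q2     q4   q5 
   q3     q6   q7 
   q4     q7   q8 
   q5     q8   q9 
   q6     q0  q10 
 * q7    q10  q11 
   q8    q11  q12 
   q9    q12  q13 
   q10    q2  q14 
   q11   q14  q15 
   q12   q15  q16 
   q13   q16   q1 
   q14    q5  q17 
   q15   q17  q18 
   q16   q18   q3 
   q17    q9  q19 
   q18   q19   q6 
   q19   q13   q0 
(> = start, * = accepting)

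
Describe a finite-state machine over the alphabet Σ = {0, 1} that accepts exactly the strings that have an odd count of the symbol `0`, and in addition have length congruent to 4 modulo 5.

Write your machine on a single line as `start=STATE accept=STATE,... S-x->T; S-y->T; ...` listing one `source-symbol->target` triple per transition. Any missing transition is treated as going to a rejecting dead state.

start=s0; accept=s8; s0-0->s1; s0-1->s2; s1-0->s3; s1-1->s4; s2-0->s4; s2-1->s3; s3-0->s5; s3-1->s6; s4-0->s6; s4-1->s5; s5-0->s7; s5-1->s8; s6-0->s8; s6-1->s7; s7-0->s9; s7-1->s0; s8-0->s0; s8-1->s9; s9-0->s2; s9-1->s1

Build one automaton per condition and run them in lockstep. The first has 2 states tracking the count of `0`s modulo 2; the second has 5 states tracking the input length modulo 5. A product state is a pair (one from each), accepting exactly when both do.
        0   1  
>  s0   s1  s2 
   s1   s3  s4 
   s2   s4  s3 
   s3   s5  s6 
   s4   s6  s5 
   s5   s7  s8 
   s6   s8  s7 
   s7   s9  s0 
 * s8   s0  s9 
   s9   s2  s1 
(> = start, * = accepting)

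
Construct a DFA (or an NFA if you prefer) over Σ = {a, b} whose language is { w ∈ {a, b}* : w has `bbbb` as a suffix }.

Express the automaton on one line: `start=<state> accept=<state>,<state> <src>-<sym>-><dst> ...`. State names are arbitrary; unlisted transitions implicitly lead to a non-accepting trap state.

start=S0 accept=S4 S0-a->S0 S0-b->S1 S1-a->S0 S1-b->S2 S2-a->S0 S2-b->S3 S3-a->S0 S3-b->S4 S4-a->S0 S4-b->S4

Let each state record the length of the longest suffix of the input read so far that is also a prefix of `bbbb`. S1 means the last symbol is `b`; S2 means the last 2 symbols are `bb`; S3 means the last 3 symbols are `bbb`; S4 means the last 4 symbols are `bbbb`. Accept only at S4, where the string currently ends in `bbbb`.
        a   b  
>  S0   S0  S1 
   S1   S0  S2 
   S2   S0  S3 
   S3   S0  S4 
 * S4   S0  S4 
(> = start, * = accepting)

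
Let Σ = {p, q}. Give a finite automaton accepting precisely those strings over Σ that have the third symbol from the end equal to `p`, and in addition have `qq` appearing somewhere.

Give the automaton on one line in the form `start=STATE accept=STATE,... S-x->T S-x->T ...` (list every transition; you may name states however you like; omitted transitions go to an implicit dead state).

Build one automaton per condition and run them in lockstep. One (15 states) tracks the last 3 symbols read; the other (3 states) tracks whether and how much of `qq` has been seen. Each combined state is a pair, one component from each; accept when both components accept.
A 20-state machine:
          p    q  
>  s0     s1   s2 
   s1     s3   s4 
   s2     s5   s6 
   s3     s7   s8 
   s4     s9  s10 
   s5    s11  s12 
   s6    s13  s14 
   s7     s7   s8 
   s8     s9  s10 
   s9    s11  s12 
 * s10   s13  s14 
   s11    s7   s8 
   s12    s9  s10 
   s13   s15  s16 
   s14   s13  s14 
   s15   s17  s18 
   s16   s19  s10 
 * s17   s17  s18 
 * s18   s19  s10 
 * s19   s15  s16 
(> = start, * = accepting)

start=s0 accept=s10,s17,s18,s19 s0-p->s1 s0-q->s2 s1-p->s3 s1-q->s4 s2-p->s5 s2-q->s6 s3-p->s7 s3-q->s8 s4-p->s9 s4-q->s10 s5-p->s11 s5-q->s12 s6-p->s13 s6-q->s14 s7-p->s7 s7-q->s8 s8-p->s9 s8-q->s10 s9-p->s11 s9-q->s12 s10-p->s13 s10-q->s14 s11-p->s7 s11-q->s8 s12-p->s9 s12-q->s10 s13-p->s15 s13-q->s16 s14-p->s13 s14-q->s14 s15-p->s17 s15-q->s18 s16-p->s19 s16-q->s10 s17-p->s17 s17-q->s18 s18-p->s19 s18-q->s10 s19-p->s15 s19-q->s16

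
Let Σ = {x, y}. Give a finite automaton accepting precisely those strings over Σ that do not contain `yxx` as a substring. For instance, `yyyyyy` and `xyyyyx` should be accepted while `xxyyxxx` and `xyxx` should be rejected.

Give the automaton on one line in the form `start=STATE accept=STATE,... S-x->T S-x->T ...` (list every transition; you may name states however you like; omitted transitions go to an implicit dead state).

This is the complement of 'contains `yxx`'. Use the same substring-matching states — A through D holding how much of `yxx` has just been matched — but flip the accepting set: everything except the trap D accepts.
With 4 states:
       x  y 
>* A   A  B 
 * B   C  B 
 * C   D  B 
   D   D  D 
(> = start, * = accepting)

start=A accept=A,B,C A-x->A A-y->B B-x->C B-y->B C-x->D C-y->B D-x->D D-y->D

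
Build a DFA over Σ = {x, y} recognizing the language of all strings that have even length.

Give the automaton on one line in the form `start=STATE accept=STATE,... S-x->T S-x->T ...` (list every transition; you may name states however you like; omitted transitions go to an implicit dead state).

start=A accept=A A-x->B A-y->B B-x->A B-y->A

Count input length modulo 2: every symbol advances one step around the cycle A → B → A. Accept at A.
With 2 states:
       x  y 
>* A   B  B 
   B   A  A 
(> = start, * = accepting)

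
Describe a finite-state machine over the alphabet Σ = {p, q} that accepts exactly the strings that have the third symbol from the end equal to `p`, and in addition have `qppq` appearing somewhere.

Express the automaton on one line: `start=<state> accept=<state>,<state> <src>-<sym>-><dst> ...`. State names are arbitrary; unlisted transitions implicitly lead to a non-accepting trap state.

Build one automaton per condition and run them in lockstep. The first has 15 states tracking the last 3 symbols read; the second has 5 states tracking whether and how much of `qppq` has been seen. A product state is a pair (one from each), accepting exactly when both do. Equivalent product states are then merged.
       p  q 
>  A   A  B 
   B   C  B 
   C   D  B 
   D   A  E 
 * E   F  G 
 * F   H  I 
 * G   J  K 
   H   L  E 
   I   F  G 
   J   H  I 
   K   J  K 
 * L   L  E 
(> = start, * = accepting)

start=A accept=E,F,G,L A-p->A A-q->B B-p->C B-q->B C-p->D C-q->B D-p->A D-q->E E-p->F E-q->G F-p->H F-q->I G-p->J G-q->K H-p->L H-q->E I-p->F I-q->G J-p->H J-q->I K-p->J K-q->K L-p->L L-q->E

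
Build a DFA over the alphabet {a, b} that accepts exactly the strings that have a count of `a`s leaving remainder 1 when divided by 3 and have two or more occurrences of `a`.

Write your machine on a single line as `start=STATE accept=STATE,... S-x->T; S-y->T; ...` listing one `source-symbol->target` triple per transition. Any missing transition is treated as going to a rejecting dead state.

start=q0; accept=q4; q0-a->q1; q0-b->q0; q1-a->q2; q1-b->q1; q2-a->q3; q2-b->q2; q3-a->q4; q3-b->q3; q4-a->q2; q4-b->q4

Handle the two conditions separately and then intersect. The first has 3 states tracking the count of `a`s modulo 3; the second has 4 states tracking the count of `a`s, saturating at 3. A product state is a pair (one from each), accepting exactly when both do. Equivalent product states are then merged.
        a   b  
>  q0   q1  q0 
   q1   q2  q1 
   q2   q3  q2 
   q3   q4  q3 
 * q4   q2  q4 
(> = start, * = accepting)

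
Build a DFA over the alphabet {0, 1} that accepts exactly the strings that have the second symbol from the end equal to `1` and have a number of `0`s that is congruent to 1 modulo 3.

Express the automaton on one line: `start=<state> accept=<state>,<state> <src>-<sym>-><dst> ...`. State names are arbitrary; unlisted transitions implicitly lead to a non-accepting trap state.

Handle the two conditions separately and then intersect. One (7 states) tracks the last 2 symbols read; the other (3 states) tracks the count of `0`s modulo 3. Each combined state is a pair, one component from each; accept when both components accept.
A 15-state machine:
          0    1  
>  S0     S1   S2 
   S1     S3   S4 
   S2     S5   S6 
   S3     S7   S8 
   S4     S9  S10 
 * S5     S3   S4 
   S6     S5   S6 
   S7    S11  S12 
   S8    S13  S14 
   S9     S7   S8 
 * S10    S9  S10 
   S11    S3   S4 
   S12    S5   S6 
   S13   S11  S12 
   S14   S13  S14 
(> = start, * = accepting)

start=S0 accept=S5,S10 S0-0->S1 S0-1->S2 S1-0->S3 S1-1->S4 S2-0->S5 S2-1->S6 S3-0->S7 S3-1->S8 S4-0->S9 S4-1->S10 S5-0->S3 S5-1->S4 S6-0->S5 S6-1->S6 S7-0->S11 S7-1->S12 S8-0->S13 S8-1->S14 S9-0->S7 S9-1->S8 S10-0->S9 S10-1->S10 S11-0->S3 S11-1->S4 S12-0->S5 S12-1->S6 S13-0->S11 S13-1->S12 S14-0->S13 S14-1->S14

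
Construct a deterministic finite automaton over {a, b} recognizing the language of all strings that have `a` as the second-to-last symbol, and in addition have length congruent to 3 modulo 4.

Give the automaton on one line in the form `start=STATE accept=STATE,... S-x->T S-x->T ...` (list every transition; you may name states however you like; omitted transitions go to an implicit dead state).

Build one automaton per condition and run them in lockstep. The first has 7 states tracking the last 2 symbols read; the second has 4 states tracking the input length modulo 4. A product state is a pair (one from each), accepting exactly when both do.
With 19 states:
          a    b  
>  s0     s1   s2 
   s1     s3   s4 
   s2     s5   s6 
   s3     s7   s8 
   s4     s9  s10 
   s5     s7   s8 
   s6     s9  s10 
 * s7    s11  s12 
 * s8    s13  s14 
   s9    s11  s12 
   s10   s13  s14 
   s11   s15  s16 
   s12   s17  s18 
   s13   s15  s16 
   s14   s17  s18 
   s15    s3   s4 
   s16    s5   s6 
   s17    s3   s4 
   s18    s5   s6 
(> = start, * = accepting)

start=s0 accept=s7,s8 s0-a->s1 s0-b->s2 s1-a->s3 s1-b->s4 s2-a->s5 s2-b->s6 s3-a->s7 s3-b->s8 s4-a->s9 s4-b->s10 s5-a->s7 s5-b->s8 s6-a->s9 s6-b->s10 s7-a->s11 s7-b->s12 s8-a->s13 s8-b->s14 s9-a->s11 s9-b->s12 s10-a->s13 s10-b->s14 s11-a->s15 s11-b->s16 s12-a->s17 s12-b->s18 s13-a->s15 s13-b->s16 s14-a->s17 s14-b->s18 s15-a->s3 s15-b->s4 s16-a->s5 s16-b->s6 s17-a->s3 s17-b->s4 s18-a->s5 s18-b->s6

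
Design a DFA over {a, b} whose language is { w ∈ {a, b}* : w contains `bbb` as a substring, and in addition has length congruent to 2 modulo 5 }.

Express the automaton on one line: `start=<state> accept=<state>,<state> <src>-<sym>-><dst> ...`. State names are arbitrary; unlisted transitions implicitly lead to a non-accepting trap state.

Build one automaton per condition and run them in lockstep. One (4 states) tracks whether and how much of `bbb` has been seen; the other (5 states) tracks the input length modulo 5. Each combined state is a pair, one component from each; accept when both components accept.
20 states suffice.
          a    b  
>  q0     q1   q2 
   q1     q3   q4 
   q2     q3   q5 
   q3     q6   q7 
   q4     q6   q8 
   q5     q6   q9 
   q6    q10  q11 
   q7    q10  q12 
   q8    q10  q13 
   q9    q13  q13 
   q10    q0  q14 
   q11    q0  q15 
   q12    q0  q16 
   q13   q16  q16 
   q14    q1  q17 
   q15    q1  q18 
   q16   q18  q18 
   q17    q3  q19 
   q18   q19  q19 
 * q19    q9   q9 
(> = start, * = accepting)

start=q0 accept=q19 q0-a->q1 q0-b->q2 q1-a->q3 q1-b->q4 q2-a->q3 q2-b->q5 q3-a->q6 q3-b->q7 q4-a->q6 q4-b->q8 q5-a->q6 q5-b->q9 q6-a->q10 q6-b->q11 q7-a->q10 q7-b->q12 q8-a->q10 q8-b->q13 q9-a->q13 q9-b->q13 q10-a->q0 q10-b->q14 q11-a->q0 q11-b->q15 q12-a->q0 q12-b->q16 q13-a->q16 q13-b->q16 q14-a->q1 q14-b->q17 q15-a->q1 q15-b->q18 q16-a->q18 q16-b->q18 q17-a->q3 q17-b->q19 q18-a->q19 q18-b->q19 q19-a->q9 q19-b->q9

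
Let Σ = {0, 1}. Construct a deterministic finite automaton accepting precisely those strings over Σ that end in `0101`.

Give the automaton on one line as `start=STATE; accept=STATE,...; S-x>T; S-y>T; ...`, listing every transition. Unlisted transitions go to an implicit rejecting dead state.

start=S0; accept=S4; S0-0>S1; S0-1>S0; S1-0>S1; S1-1>S2; S2-0>S3; S2-1>S0; S3-0>S1; S3-1>S4; S4-0>S3; S4-1>S0

Remember how much of `0101` the current input suffix matches. State S0 means no match yet; S1 means the last symbol is `0`; S2 means the last 2 symbols are `01`; S3 means the last 3 symbols are `010`; S4 means the last 4 symbols are `0101`. Only S4 accepts. On a mismatch, fall back to the longest proper suffix that is still a prefix of `0101`.
A 5-state machine:
        0   1  
>  S0   S1  S0 
   S1   S1  S2 
   S2   S3  S0 
   S3   S1  S4 
 * S4   S3  S0 
(> = start, * = accepting)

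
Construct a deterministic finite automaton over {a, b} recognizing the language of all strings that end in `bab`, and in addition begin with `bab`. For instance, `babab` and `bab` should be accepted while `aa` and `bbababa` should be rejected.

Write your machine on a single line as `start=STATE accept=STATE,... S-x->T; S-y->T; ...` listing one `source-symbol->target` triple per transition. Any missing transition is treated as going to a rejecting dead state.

Handle the two conditions separately and then intersect. One (4 states) tracks how much of the suffix `bab` has currently been matched; the other (5 states) tracks whether the input so far still matches the prefix `bab`. Each combined state is a pair, one component from each; accept when both components accept. Minimizing collapses redundant product states.
        a   b  
>  q0   q1  q2 
   q1   q1  q1 
   q2   q3  q1 
   q3   q1  q4 
 * q4   q5  q6 
   q5   q7  q4 
   q6   q5  q6 
   q7   q7  q6 
(> = start, * = accepting)

start=q0; accept=q4; q0-a->q1; q0-b->q2; q1-a->q1; q1-b->q1; q2-a->q3; q2-b->q1; q3-a->q1; q3-b->q4; q4-a->q5; q4-b->q6; q5-a->q7; q5-b->q4; q6-a->q5; q6-b->q6; q7-a->q7; q7-b->q6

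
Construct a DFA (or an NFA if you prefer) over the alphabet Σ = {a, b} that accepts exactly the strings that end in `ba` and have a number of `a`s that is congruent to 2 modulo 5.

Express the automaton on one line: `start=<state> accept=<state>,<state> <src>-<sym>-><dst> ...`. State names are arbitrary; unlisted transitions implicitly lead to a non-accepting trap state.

Run two small machines in parallel and take their product. One (3 states) tracks how much of the suffix `ba` has currently been matched; the other (5 states) tracks the count of `a`s modulo 5. Each combined state is a pair, one component from each; accept when both components accept. After merging equivalent states the machine shrinks.
        a   b  
>  S0   S1  S0 
   S1   S2  S3 
   S2   S4  S2 
   S3   S5  S3 
   S4   S6  S4 
 * S5   S4  S2 
   S6   S0  S6 
(> = start, * = accepting)

start=S0 accept=S5 S0-a->S1 S0-b->S0 S1-a->S2 S1-b->S3 S2-a->S4 S2-b->S2 S3-a->S5 S3-b->S3 S4-a->S6 S4-b->S4 S5-a->S4 S5-b->S2 S6-a->S0 S6-b->S6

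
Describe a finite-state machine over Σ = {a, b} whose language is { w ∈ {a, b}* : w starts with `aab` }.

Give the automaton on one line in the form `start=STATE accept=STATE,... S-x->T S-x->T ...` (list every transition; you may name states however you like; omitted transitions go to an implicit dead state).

start=S0 accept=S3 S0-a->S1 S0-b->S4 S1-a->S2 S1-b->S4 S2-a->S4 S2-b->S3 S3-a->S3 S3-b->S3 S4-a->S4 S4-b->S4

Walk along `aab` while the input agrees: from S0 take `a` to S1, and so on. Any deviation drops to the rejecting sink S4. Once S3 is reached the prefix is confirmed and every continuation is accepted.
5 states suffice.
        a   b  
>  S0   S1  S4 
   S1   S2  S4 
   S2   S4  S3 
 * S3   S3  S3 
   S4   S4  S4 
(> = start, * = accepting)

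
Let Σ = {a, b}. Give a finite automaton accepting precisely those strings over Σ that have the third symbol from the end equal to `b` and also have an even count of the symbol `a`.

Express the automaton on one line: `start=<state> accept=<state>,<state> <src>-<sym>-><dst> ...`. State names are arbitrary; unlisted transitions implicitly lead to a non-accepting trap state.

Run two small machines in parallel and take their product. The first has 15 states tracking the last 3 symbols read; the second has 2 states tracking the count of `a`s modulo 2. A product state is a pair (one from each), accepting exactly when both do. Equivalent product states are then merged.
12 states suffice.
          a    b  
>  s0     s1   s2 
   s1     s0   s3 
   s2     s4   s5 
   s3     s6   s7 
   s4     s8   s3 
   s5     s4   s9 
   s6     s1  s10 
   s7    s11   s7 
 * s8     s1   s2 
 * s9     s4   s9 
 * s10    s4   s5 
 * s11    s1  s10 
(> = start, * = accepting)

start=s0 accept=s8,s9,s10,s11 s0-a->s1 s0-b->s2 s1-a->s0 s1-b->s3 s2-a->s4 s2-b->s5 s3-a->s6 s3-b->s7 s4-a->s8 s4-b->s3 s5-a->s4 s5-b->s9 s6-a->s1 s6-b->s10 s7-a->s11 s7-b->s7 s8-a->s1 s8-b->s2 s9-a->s4 s9-b->s9 s10-a->s4 s10-b->s5 s11-a->s1 s11-b->s10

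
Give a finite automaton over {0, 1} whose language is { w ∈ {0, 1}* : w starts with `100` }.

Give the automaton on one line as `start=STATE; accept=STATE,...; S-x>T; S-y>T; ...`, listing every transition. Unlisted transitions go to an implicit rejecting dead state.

start=q0; accept=q3; q0-0>q4; q0-1>q1; q1-0>q2; q1-1>q4; q2-0>q3; q2-1>q4; q3-0>q3; q3-1>q3; q4-0>q4; q4-1>q4

Walk along `100` while the input agrees: from q0 take `1` to q1, and so on. Any deviation drops to the rejecting sink q4. Once q3 is reached the prefix is confirmed and every continuation is accepted.
5 states suffice.
        0   1  
>  q0   q4  q1 
   q1   q2  q4 
   q2   q3  q4 
 * q3   q3  q3 
   q4   q4  q4 
(> = start, * = accepting)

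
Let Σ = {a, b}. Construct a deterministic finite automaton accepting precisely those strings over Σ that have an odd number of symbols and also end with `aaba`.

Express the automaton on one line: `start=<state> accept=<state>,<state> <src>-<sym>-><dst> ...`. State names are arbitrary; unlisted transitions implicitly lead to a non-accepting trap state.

Run two small machines in parallel and take their product. One (2 states) tracks the input length modulo 2; the other (5 states) tracks how much of the suffix `aaba` has currently been matched. Each combined state is a pair, one component from each; accept when both components accept.
10 states suffice.
        a   b  
>  q0   q1  q2 
   q1   q3  q0 
   q2   q4  q0 
   q3   q5  q6 
   q4   q5  q2 
   q5   q3  q7 
   q6   q8  q0 
   q7   q9  q2 
   q8   q5  q2 
 * q9   q3  q0 
(> = start, * = accepting)

start=q0 accept=q9 q0-a->q1 q0-b->q2 q1-a->q3 q1-b->q0 q2-a->q4 q2-b->q0 q3-a->q5 q3-b->q6 q4-a->q5 q4-b->q2 q5-a->q3 q5-b->q7 q6-a->q8 q6-b->q0 q7-a->q9 q7-b->q2 q8-a->q5 q8-b->q2 q9-a->q3 q9-b->q0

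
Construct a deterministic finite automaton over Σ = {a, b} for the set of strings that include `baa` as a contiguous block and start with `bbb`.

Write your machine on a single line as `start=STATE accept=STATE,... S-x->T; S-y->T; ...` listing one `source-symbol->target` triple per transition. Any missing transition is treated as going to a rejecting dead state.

start=s0; accept=s6; s0-a->s1; s0-b->s2; s1-a->s1; s1-b->s1; s2-a->s1; s2-b->s3; s3-a->s1; s3-b->s4; s4-a->s5; s4-b->s4; s5-a->s6; s5-b->s4; s6-a->s6; s6-b->s6

Handle the two conditions separately and then intersect. One (4 states) tracks whether and how much of `baa` has been seen; the other (5 states) tracks whether the input so far still matches the prefix `bbb`. Each combined state is a pair, one component from each; accept when both components accept. After merging equivalent states the machine shrinks.
        a   b  
>  s0   s1  s2 
   s1   s1  s1 
   s2   s1  s3 
   s3   s1  s4 
   s4   s5  s4 
   s5   s6  s4 
 * s6   s6  s6 
(> = start, * = accepting)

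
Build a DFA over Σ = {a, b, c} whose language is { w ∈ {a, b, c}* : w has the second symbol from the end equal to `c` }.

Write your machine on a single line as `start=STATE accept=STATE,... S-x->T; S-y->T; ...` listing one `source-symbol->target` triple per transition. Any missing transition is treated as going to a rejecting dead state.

start=S0; accept=S10,S11,S12; S0-a->S1; S0-b->S2; S0-c->S3; S1-a->S4; S1-b->S5; S1-c->S6; S2-a->S7; S2-b->S8; S2-c->S9; S3-a->S10; S3-b->S11; S3-c->S12; S4-a->S4; S4-b->S5; S4-c->S6; S5-a->S7; S5-b->S8; S5-c->S9; S6-a->S10; S6-b->S11; S6-c->S12; S7-a->S4; S7-b->S5; S7-c->S6; S8-a->S7; S8-b->S8; S8-c->S9; S9-a->S10; S9-b->S11; S9-c->S12; S10-a->S4; S10-b->S5; S10-c->S6; S11-a->S7; S11-b->S8; S11-c->S9; S12-a->S10; S12-b->S11; S12-c->S12

Because acceptance depends on a position counted from the end, the machine has to buffer the most recent 2 symbols. Make each state the string of the last up-to-2 symbols read; on input `x` shift the window left and append `x`. Accept when the buffered window has length 2 and begins with `c`.
          a    b    c  
>  S0     S1   S2   S3 
   S1     S4   S5   S6 
   S2     S7   S8   S9 
   S3    S10  S11  S12 
   S4     S4   S5   S6 
   S5     S7   S8   S9 
   S6    S10  S11  S12 
   S7     S4   S5   S6 
   S8     S7   S8   S9 
   S9    S10  S11  S12 
 * S10    S4   S5   S6 
 * S11    S7   S8   S9 
 * S12   S10  S11  S12 
(> = start, * = accepting)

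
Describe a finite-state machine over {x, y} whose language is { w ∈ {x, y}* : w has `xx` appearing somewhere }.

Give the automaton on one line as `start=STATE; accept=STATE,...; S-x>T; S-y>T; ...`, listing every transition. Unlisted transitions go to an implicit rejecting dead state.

start=S0; accept=S2; S0-x>S1; S0-y>S0; S1-x>S2; S1-y>S0; S2-x>S2; S2-y>S2

States S0..S1 record the length of the longest prefix of `xx` that matches the current input suffix. Reaching S2 means `xx` has been seen, and we stay there forever. Accept from S2.
3 states suffice.
        x   y  
>  S0   S1  S0 
   S1   S2  S0 
 * S2   S2  S2 
(> = start, * = accepting)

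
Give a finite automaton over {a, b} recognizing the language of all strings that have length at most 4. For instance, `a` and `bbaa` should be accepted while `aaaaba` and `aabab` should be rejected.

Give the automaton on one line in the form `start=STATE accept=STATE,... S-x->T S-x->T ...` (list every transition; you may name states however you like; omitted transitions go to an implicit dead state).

start=S0 accept=S0,S1,S2,S3,S4 S0-a->S1 S0-b->S1 S1-a->S2 S1-b->S2 S2-a->S3 S2-b->S3 S3-a->S4 S3-b->S4 S4-a->S5 S4-b->S5 S5-a->S5 S5-b->S5

We only need to distinguish lengths 0, 1, …, 4, and '>4'. Chain S0 → S1 → S2 → S3 → S4 → S5 on every symbol, with S5 looping. Accepting states: {S0, S1, S2, S3, S4}.
6 states suffice.
        a   b  
>* S0   S1  S1 
 * S1   S2  S2 
 * S2   S3  S3 
 * S3   S4  S4 
 * S4   S5  S5 
   S5   S5  S5 
(> = start, * = accepting)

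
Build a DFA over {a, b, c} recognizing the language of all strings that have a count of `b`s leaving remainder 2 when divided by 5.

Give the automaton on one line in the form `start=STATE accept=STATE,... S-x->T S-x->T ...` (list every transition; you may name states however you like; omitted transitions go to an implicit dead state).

start=q0 accept=q2 q0-a->q0 q0-b->q1 q0-c->q0 q1-a->q1 q1-b->q2 q1-c->q1 q2-a->q2 q2-b->q3 q2-c->q2 q3-a->q3 q3-b->q4 q3-c->q3 q4-a->q4 q4-b->q0 q4-c->q4

Keep the running count of `b`s modulo 5: each `b` advances along the cycle q0 → q1 → q2 → q3 → q4 → q0 while other symbols loop. Accept at q2.
        a   b   c  
>  q0   q0  q1  q0 
   q1   q1  q2  q1 
 * q2   q2  q3  q2 
   q3   q3  q4  q3 
   q4   q4  q0  q4 
(> = start, * = accepting)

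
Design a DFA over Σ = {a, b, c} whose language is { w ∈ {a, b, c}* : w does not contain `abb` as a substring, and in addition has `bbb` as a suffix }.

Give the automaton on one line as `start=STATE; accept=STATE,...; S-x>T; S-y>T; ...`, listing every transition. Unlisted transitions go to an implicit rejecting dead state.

start=q0; accept=q6; q0-a>q1; q0-b>q2; q0-c>q0; q1-a>q1; q1-b>q3; q1-c>q0; q2-a>q1; q2-b>q4; q2-c>q0; q3-a>q1; q3-b>q5; q3-c>q0; q4-a>q1; q4-b>q6; q4-c>q0; q5-a>q7; q5-b>q8; q5-c>q7; q6-a>q1; q6-b>q6; q6-c>q0; q7-a>q7; q7-b>q9; q7-c>q7; q8-a>q7; q8-b>q8; q8-c>q7; q9-a>q7; q9-b>q5; q9-c>q7

Build one automaton per condition and run them in lockstep. The first has 4 states tracking partial matches of the forbidden pattern `abb`; the second has 4 states tracking how much of the suffix `bbb` has currently been matched. A product state is a pair (one from each), accepting exactly when both do.
A 10-state machine:
        a   b   c  
>  q0   q1  q2  q0 
   q1   q1  q3  q0 
   q2   q1  q4  q0 
   q3   q1  q5  q0 
   q4   q1  q6  q0 
   q5   q7  q8  q7 
 * q6   q1  q6  q0 
   q7   q7  q9  q7 
   q8   q7  q8  q7 
   q9   q7  q5  q7 
(> = start, * = accepting)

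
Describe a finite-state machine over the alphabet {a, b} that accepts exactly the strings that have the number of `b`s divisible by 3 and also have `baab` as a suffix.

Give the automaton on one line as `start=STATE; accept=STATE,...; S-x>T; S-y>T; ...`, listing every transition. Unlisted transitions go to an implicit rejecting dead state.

Build one automaton per condition and run them in lockstep. One (3 states) tracks the count of `b`s modulo 3; the other (5 states) tracks how much of the suffix `baab` has currently been matched. Each combined state is a pair, one component from each; accept when both components accept. Minimizing collapses redundant product states.
With 7 states:
        a   b  
>  q0   q0  q1 
   q1   q1  q2 
   q2   q3  q0 
   q3   q4  q0 
   q4   q5  q6 
   q5   q5  q0 
 * q6   q0  q1 
(> = start, * = accepting)

start=q0; accept=q6; q0-a>q0; q0-b>q1; q1-a>q1; q1-b>q2; q2-a>q3; q2-b>q0; q3-a>q4; q3-b>q0; q4-a>q5; q4-b>q6; q5-a>q5; q5-b>q0; q6-a>q0; q6-b>q1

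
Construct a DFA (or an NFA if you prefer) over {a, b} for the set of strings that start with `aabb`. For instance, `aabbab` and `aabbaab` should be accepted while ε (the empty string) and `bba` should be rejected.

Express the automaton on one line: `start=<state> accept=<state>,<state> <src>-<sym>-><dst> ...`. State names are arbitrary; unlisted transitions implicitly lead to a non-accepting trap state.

Check the first 4 symbols one by one: S0 through S3 record how many have matched `aabb` so far; any wrong symbol goes to the dead state S5. After all 4 match we enter the accepting sink S4.
A 6-state machine:
        a   b  
>  S0   S1  S5 
   S1   S2  S5 
   S2   S5  S3 
   S3   S5  S4 
 * S4   S4  S4 
   S5   S5  S5 
(> = start, * = accepting)

start=S0 accept=S4 S0-a->S1 S0-b->S5 S1-a->S2 S1-b->S5 S2-a->S5 S2-b->S3 S3-a->S5 S3-b->S4 S4-a->S4 S4-b->S4 S5-a->S5 S5-b->S5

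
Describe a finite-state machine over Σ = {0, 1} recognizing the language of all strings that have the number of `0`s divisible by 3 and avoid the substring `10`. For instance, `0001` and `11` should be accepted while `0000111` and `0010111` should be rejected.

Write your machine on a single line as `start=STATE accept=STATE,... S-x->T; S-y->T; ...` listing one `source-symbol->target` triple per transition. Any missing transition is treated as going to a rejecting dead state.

start=S0; accept=S0,S2; S0-0->S1; S0-1->S2; S1-0->S3; S1-1->S4; S2-0->S5; S2-1->S2; S3-0->S0; S3-1->S6; S4-0->S7; S4-1->S4; S5-0->S7; S5-1->S5; S6-0->S8; S6-1->S6; S7-0->S8; S7-1->S7; S8-0->S5; S8-1->S8

Run two small machines in parallel and take their product. One (3 states) tracks the count of `0`s modulo 3; the other (3 states) tracks partial matches of the forbidden pattern `10`. Each combined state is a pair, one component from each; accept when both components accept.
9 states suffice.
        0   1  
>* S0   S1  S2 
   S1   S3  S4 
 * S2   S5  S2 
   S3   S0  S6 
   S4   S7  S4 
   S5   S7  S5 
   S6   S8  S6 
   S7   S8  S7 
   S8   S5  S8 
(> = start, * = accepting)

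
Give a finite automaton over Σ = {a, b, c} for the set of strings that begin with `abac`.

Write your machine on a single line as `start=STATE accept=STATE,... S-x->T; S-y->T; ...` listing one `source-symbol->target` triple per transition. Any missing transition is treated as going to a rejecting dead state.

start=q0; accept=q4; q0-a->q1; q0-b->q5; q0-c->q5; q1-a->q5; q1-b->q2; q1-c->q5; q2-a->q3; q2-b->q5; q2-c->q5; q3-a->q5; q3-b->q5; q3-c->q4; q4-a->q4; q4-b->q4; q4-c->q4; q5-a->q5; q5-b->q5; q5-c->q5

Walk along `abac` while the input agrees: from q0 take `a` to q1, and so on. Any deviation drops to the rejecting sink q5. Once q4 is reached the prefix is confirmed and every continuation is accepted.
A 6-state machine:
        a   b   c  
>  q0   q1  q5  q5 
   q1   q5  q2  q5 
   q2   q3  q5  q5 
   q3   q5  q5  q4 
 * q4   q4  q4  q4 
   q5   q5  q5  q5 
(> = start, * = accepting)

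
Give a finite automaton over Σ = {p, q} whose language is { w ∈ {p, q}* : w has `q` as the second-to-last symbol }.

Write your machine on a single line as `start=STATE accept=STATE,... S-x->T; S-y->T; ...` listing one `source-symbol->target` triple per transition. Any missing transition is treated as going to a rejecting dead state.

start=A; accept=F,G; A-p->B; A-q->C; B-p->D; B-q->E; C-p->F; C-q->G; D-p->D; D-q->E; E-p->F; E-q->G; F-p->D; F-q->E; G-p->F; G-q->G

Because acceptance depends on a position counted from the end, the machine has to buffer the most recent 2 symbols. Make each state the string of the last up-to-2 symbols read; on input `x` shift the window left and append `x`. Accept when the buffered window has length 2 and begins with `q`.
A 7-state machine:
       p  q 
>  A   B  C 
   B   D  E 
   C   F  G 
   D   D  E 
   E   F  G 
 * F   D  E 
 * G   F  G 
(> = start, * = accepting)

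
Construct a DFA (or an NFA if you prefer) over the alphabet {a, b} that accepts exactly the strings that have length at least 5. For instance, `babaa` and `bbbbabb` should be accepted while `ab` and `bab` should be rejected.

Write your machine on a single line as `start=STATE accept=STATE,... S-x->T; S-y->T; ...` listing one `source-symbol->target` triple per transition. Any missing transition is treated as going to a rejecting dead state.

Count input length up to 6: every symbol moves from s0 toward s6, which means 'more than 5' and absorbs. Accept from {s5, s6}.
7 states suffice.
        a   b  
>  s0   s1  s1 
   s1   s2  s2 
   s2   s3  s3 
   s3   s4  s4 
   s4   s5  s5 
 * s5   s6  s6 
 * s6   s6  s6 
(> = start, * = accepting)

start=s0; accept=s5,s6; s0-a->s1; s0-b->s1; s1-a->s2; s1-b->s2; s2-a->s3; s2-b->s3; s3-a->s4; s3-b->s4; s4-a->s5; s4-b->s5; s5-a->s6; s5-b->s6; s6-a->s6; s6-b->s6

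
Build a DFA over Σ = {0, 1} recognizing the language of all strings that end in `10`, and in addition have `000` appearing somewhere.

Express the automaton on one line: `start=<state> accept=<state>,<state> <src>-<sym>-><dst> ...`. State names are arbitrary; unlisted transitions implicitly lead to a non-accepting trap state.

start=S0 accept=S7 S0-0->S1 S0-1->S2 S1-0->S3 S1-1->S2 S2-0->S4 S2-1->S2 S3-0->S5 S3-1->S2 S4-0->S3 S4-1->S2 S5-0->S5 S5-1->S6 S6-0->S7 S6-1->S6 S7-0->S5 S7-1->S6

Run two small machines in parallel and take their product. One (3 states) tracks how much of the suffix `10` has currently been matched; the other (4 states) tracks whether and how much of `000` has been seen. Each combined state is a pair, one component from each; accept when both components accept.
With 8 states:
        0   1  
>  S0   S1  S2 
   S1   S3  S2 
   S2   S4  S2 
   S3   S5  S2 
   S4   S3  S2 
   S5   S5  S6 
   S6   S7  S6 
 * S7   S5  S6 
(> = start, * = accepting)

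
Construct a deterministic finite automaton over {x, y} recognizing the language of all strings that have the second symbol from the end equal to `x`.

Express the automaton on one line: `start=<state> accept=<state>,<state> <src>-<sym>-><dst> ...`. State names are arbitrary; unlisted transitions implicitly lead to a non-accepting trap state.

start=S0 accept=S3,S4 S0-x->S1 S0-y->S2 S1-x->S3 S1-y->S4 S2-x->S5 S2-y->S6 S3-x->S3 S3-y->S4 S4-x->S5 S4-y->S6 S5-x->S3 S5-y->S4 S6-x->S5 S6-y->S6

A DFA must remember the last 2 symbols (since which symbol is second-to-last isn't known until the input ends). Use one state per possible window of the last ≤2 symbols; accept from those whose window starts with `x`.
7 states suffice.
        x   y  
>  S0   S1  S2 
   S1   S3  S4 
   S2   S5  S6 
 * S3   S3  S4 
 * S4   S5  S6 
   S5   S3  S4 
   S6   S5  S6 
(> = start, * = accepting)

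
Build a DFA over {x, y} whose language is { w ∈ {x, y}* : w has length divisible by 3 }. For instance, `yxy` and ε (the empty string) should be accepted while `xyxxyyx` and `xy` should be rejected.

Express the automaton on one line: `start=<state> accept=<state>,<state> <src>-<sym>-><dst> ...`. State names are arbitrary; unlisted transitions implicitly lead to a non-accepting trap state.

Only the length mod 3 matters, so use a 3-cycle: from any state, every input symbol moves to the next state, wrapping S2 back to S0. Mark S0 accepting.
With 3 states:
        x   y  
>* S0   S1  S1 
   S1   S2  S2 
   S2   S0  S0 
(> = start, * = accepting)

start=S0 accept=S0 S0-x->S1 S0-y->S1 S1-x->S2 S1-y->S2 S2-x->S0 S2-y->S0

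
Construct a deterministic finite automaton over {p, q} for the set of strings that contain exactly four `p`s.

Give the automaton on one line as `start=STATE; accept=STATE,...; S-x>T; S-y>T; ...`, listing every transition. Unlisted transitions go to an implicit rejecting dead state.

Only the number of `p`s matters, and only up to 5. Make a chain s0 → s1 → s2 → s3 → s4 → s5 advanced by each `p` (with s5 absorbing); every other symbol self-loops. The accepting set is {s4}.
With 6 states:
        p   q  
>  s0   s1  s0 
   s1   s2  s1 
   s2   s3  s2 
   s3   s4  s3 
 * s4   s5  s4 
   s5   s5  s5 
(> = start, * = accepting)

start=s0; accept=s4; s0-p>s1; s0-q>s0; s1-p>s2; s1-q>s1; s2-p>s3; s2-q>s2; s3-p>s4; s3-q>s3; s4-p>s5; s4-q>s4; s5-p>s5; s5-q>s5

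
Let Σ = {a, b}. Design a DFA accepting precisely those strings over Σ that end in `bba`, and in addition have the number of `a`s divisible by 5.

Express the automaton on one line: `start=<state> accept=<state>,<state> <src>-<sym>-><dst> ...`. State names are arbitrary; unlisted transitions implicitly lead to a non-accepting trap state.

start=S0 accept=S19 S0-a->S1 S0-b->S2 S1-a->S3 S1-b->S4 S2-a->S1 S2-b->S5 S3-a->S6 S3-b->S7 S4-a->S3 S4-b->S8 S5-a->S9 S5-b->S5 S6-a->S10 S6-b->S11 S7-a->S6 S7-b->S12 S8-a->S13 S8-b->S8 S9-a->S3 S9-b->S4 S10-a->S0 S10-b->S14 S11-a->S10 S11-b->S15 S12-a->S16 S12-b->S12 S13-a->S6 S13-b->S7 S14-a->S0 S14-b->S17 S15-a->S18 S15-b->S15 S16-a->S10 S16-b->S11 S17-a->S19 S17-b->S17 S18-a->S0 S18-b->S14 S19-a->S1 S19-b->S2

Run two small machines in parallel and take their product. One (4 states) tracks how much of the suffix `bba` has currently been matched; the other (5 states) tracks the count of `a`s modulo 5. Each combined state is a pair, one component from each; accept when both components accept.
          a    b  
>  S0     S1   S2 
   S1     S3   S4 
   S2     S1   S5 
   S3     S6   S7 
   S4     S3   S8 
   S5     S9   S5 
   S6    S10  S11 
   S7     S6  S12 
   S8    S13   S8 
   S9     S3   S4 
   S10    S0  S14 
   S11   S10  S15 
   S12   S16  S12 
   S13    S6   S7 
   S14    S0  S17 
   S15   S18  S15 
   S16   S10  S11 
   S17   S19  S17 
   S18    S0  S14 
 * S19    S1   S2 
(> = start, * = accepting)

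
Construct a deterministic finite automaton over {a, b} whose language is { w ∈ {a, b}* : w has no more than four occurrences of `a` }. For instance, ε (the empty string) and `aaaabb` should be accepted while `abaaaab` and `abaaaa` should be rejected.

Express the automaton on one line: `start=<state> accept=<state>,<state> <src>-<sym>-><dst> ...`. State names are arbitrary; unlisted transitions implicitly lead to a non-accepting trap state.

Count `a`s, saturating at 5: states q0 through q4 mean 0 through 4 `a`s seen; q5 means more than 4. Each `a` increments (capped at q5); other symbols loop. Accept from {q0, q1, q2, q3, q4}.
6 states suffice.
        a   b  
>* q0   q1  q0 
 * q1   q2  q1 
 * q2   q3  q2 
 * q3   q4  q3 
 * q4   q5  q4 
   q5   q5  q5 
(> = start, * = accepting)

start=q0 accept=q0,q1,q2,q3,q4 q0-a->q1 q0-b->q0 q1-a->q2 q1-b->q1 q2-a->q3 q2-b->q2 q3-a->q4 q3-b->q3 q4-a->q5 q4-b->q4 q5-a->q5 q5-b->q5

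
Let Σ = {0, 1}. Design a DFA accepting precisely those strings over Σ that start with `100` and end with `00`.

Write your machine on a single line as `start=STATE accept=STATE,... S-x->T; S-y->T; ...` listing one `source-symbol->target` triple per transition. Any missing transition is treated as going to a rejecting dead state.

Build one automaton per condition and run them in lockstep. One (5 states) tracks whether the input so far still matches the prefix `100`; the other (3 states) tracks how much of the suffix `00` has currently been matched. Each combined state is a pair, one component from each; accept when both components accept.
With 9 states:
        0   1  
>  q0   q1  q2 
   q1   q3  q4 
   q2   q5  q4 
   q3   q3  q4 
   q4   q1  q4 
   q5   q6  q4 
 * q6   q6  q7 
   q7   q8  q7 
   q8   q6  q7 
(> = start, * = accepting)

start=q0; accept=q6; q0-0->q1; q0-1->q2; q1-0->q3; q1-1->q4; q2-0->q5; q2-1->q4; q3-0->q3; q3-1->q4; q4-0->q1; q4-1->q4; q5-0->q6; q5-1->q4; q6-0->q6; q6-1->q7; q7-0->q8; q7-1->q7; q8-0->q6; q8-1->q7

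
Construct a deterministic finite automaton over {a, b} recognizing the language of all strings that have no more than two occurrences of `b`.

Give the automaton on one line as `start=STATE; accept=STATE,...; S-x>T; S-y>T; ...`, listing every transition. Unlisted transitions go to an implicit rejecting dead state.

start=q0; accept=q0,q1,q2; q0-a>q0; q0-b>q1; q1-a>q1; q1-b>q2; q2-a>q2; q2-b>q3; q3-a>q3; q3-b>q3

Count `b`s, saturating at 3: states q0 through q2 mean 0 through 2 `b`s seen; q3 means more than 2. Each `b` increments (capped at q3); other symbols loop. Accept from {q0, q1, q2}.
        a   b  
>* q0   q0  q1 
 * q1   q1  q2 
 * q2   q2  q3 
   q3   q3  q3 
(> = start, * = accepting)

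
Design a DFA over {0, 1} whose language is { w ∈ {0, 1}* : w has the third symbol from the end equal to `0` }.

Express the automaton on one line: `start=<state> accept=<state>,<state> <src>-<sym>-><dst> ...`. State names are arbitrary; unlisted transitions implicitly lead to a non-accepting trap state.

Because acceptance depends on a position counted from the end, the machine has to buffer the most recent 3 symbols. Make each state the string of the last up-to-3 symbols read; on input `x` shift the window left and append `x`. Accept when the buffered window has length 3 and begins with `0`.
With 15 states:
          0    1  
>  q0     q1   q2 
   q1     q3   q4 
   q2     q5   q6 
   q3     q7   q8 
   q4     q9  q10 
   q5    q11  q12 
   q6    q13  q14 
 * q7     q7   q8 
 * q8     q9  q10 
 * q9    q11  q12 
 * q10   q13  q14 
   q11    q7   q8 
   q12    q9  q10 
   q13   q11  q12 
   q14   q13  q14 
(> = start, * = accepting)

start=q0 accept=q7,q8,q9,q10 q0-0->q1 q0-1->q2 q1-0->q3 q1-1->q4 q2-0->q5 q2-1->q6 q3-0->q7 q3-1->q8 q4-0->q9 q4-1->q10 q5-0->q11 q5-1->q12 q6-0->q13 q6-1->q14 q7-0->q7 q7-1->q8 q8-0->q9 q8-1->q10 q9-0->q11 q9-1->q12 q10-0->q13 q10-1->q14 q11-0->q7 q11-1->q8 q12-0->q9 q12-1->q10 q13-0->q11 q13-1->q12 q14-0->q13 q14-1->q14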